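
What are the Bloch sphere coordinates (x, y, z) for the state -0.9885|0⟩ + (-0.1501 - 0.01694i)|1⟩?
(0.2967, 0.03349, 0.9543)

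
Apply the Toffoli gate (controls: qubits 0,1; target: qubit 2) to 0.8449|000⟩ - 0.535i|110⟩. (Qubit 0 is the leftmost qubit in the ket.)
0.8449|000⟩ - 0.535i|111⟩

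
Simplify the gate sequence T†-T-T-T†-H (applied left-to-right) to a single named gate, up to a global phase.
H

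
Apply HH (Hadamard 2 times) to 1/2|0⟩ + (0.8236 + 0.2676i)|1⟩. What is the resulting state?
1/2|0⟩ + (0.8236 + 0.2676i)|1⟩

H² = I, so an even number of Hadamards cancels: H^2 = I and the state is unchanged.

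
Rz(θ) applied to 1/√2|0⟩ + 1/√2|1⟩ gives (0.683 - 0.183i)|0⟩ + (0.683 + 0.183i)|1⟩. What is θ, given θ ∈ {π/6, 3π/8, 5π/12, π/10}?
π/6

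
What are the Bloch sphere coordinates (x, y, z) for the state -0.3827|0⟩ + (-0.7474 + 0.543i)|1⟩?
(0.5721, -0.4156, -0.707)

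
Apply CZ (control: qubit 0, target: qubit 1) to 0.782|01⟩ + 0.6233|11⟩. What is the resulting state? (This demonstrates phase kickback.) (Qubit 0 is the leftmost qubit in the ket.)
0.782|01⟩ - 0.6233|11⟩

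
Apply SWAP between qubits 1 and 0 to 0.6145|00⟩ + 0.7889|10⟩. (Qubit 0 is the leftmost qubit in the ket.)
0.6145|00⟩ + 0.7889|01⟩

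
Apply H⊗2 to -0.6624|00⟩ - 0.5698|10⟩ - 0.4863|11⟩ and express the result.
-0.8593|00⟩ - 0.373|01⟩ + 0.1969|10⟩ - 0.2895|11⟩

H⊗2 gives amp(|y⟩) = (1/2) Σ_x (−1)^(x·y) amp(|x⟩), where x·y is the number of positions in which both x and y have a 1.
|00⟩: (-0.6624 - 0.5698 - 0.4863)/2 = -0.8593
|01⟩: (-0.6624 - 0.5698 + 0.4863)/2 = -0.373
|10⟩: (-0.6624 + 0.5698 + 0.4863)/2 = 0.1969
|11⟩: (-0.6624 + 0.5698 - 0.4863)/2 = -0.2895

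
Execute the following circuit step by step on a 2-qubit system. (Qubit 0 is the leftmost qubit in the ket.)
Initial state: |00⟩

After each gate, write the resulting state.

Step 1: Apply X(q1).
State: |01⟩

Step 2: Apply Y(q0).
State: i|11⟩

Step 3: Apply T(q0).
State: (-1/√2 + (1/√2)i)|11⟩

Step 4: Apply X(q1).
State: (-1/√2 + (1/√2)i)|10⟩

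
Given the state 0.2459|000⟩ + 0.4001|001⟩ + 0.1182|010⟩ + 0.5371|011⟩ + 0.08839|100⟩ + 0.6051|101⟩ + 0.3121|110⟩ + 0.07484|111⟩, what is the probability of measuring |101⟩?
0.3661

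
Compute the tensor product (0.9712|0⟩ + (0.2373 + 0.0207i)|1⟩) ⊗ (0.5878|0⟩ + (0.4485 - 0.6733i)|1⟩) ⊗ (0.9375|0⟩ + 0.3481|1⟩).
0.5352|000⟩ + 0.1987|001⟩ + (0.4084 - 0.613i)|010⟩ + (0.1516 - 0.2276i)|011⟩ + (0.1308 + 0.01141i)|100⟩ + (0.04855 + 0.004235i)|101⟩ + (0.1128 - 0.1411i)|110⟩ + (0.0419 - 0.05239i)|111⟩

amp(|b₁b₂…⟩) = product of the factor amplitudes for bits b₁, b₂, …; only kets whose every factor amplitude is nonzero survive.
|000⟩: (0.9712)(0.5878)(0.9375) = 0.5352
|001⟩: (0.9712)(0.5878)(0.3481) = 0.1987
|010⟩: (0.9712)(0.4485 - 0.6733i)(0.9375) = (0.4084 - 0.613i)
|011⟩: (0.9712)(0.4485 - 0.6733i)(0.3481) = (0.1516 - 0.2276i)
|100⟩: (0.2373 + 0.0207i)(0.5878)(0.9375) = (0.1308 + 0.01141i)
|101⟩: (0.2373 + 0.0207i)(0.5878)(0.3481) = (0.04855 + 0.004235i)
|110⟩: (0.2373 + 0.0207i)(0.4485 - 0.6733i)(0.9375) = (0.1128 - 0.1411i)
|111⟩: (0.2373 + 0.0207i)(0.4485 - 0.6733i)(0.3481) = (0.0419 - 0.05239i)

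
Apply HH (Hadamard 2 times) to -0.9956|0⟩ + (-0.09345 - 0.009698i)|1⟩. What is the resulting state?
-0.9956|0⟩ + (-0.09345 - 0.009698i)|1⟩

H² = I, so an even number of Hadamards cancels: H^2 = I and the state is unchanged.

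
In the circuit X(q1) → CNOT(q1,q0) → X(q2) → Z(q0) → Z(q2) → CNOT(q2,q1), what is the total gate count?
6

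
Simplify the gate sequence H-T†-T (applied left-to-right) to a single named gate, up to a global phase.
H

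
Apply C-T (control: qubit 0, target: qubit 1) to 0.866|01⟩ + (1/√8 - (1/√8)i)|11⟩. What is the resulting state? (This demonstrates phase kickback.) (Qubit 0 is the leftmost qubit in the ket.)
0.866|01⟩ + 1/2|11⟩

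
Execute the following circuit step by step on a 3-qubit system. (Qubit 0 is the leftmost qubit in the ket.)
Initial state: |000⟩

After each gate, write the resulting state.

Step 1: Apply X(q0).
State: |100⟩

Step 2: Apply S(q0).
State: i|100⟩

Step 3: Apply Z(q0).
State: -i|100⟩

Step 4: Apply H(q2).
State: -(1/√2)i|100⟩ - (1/√2)i|101⟩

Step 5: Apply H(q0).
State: -(1/2)i|000⟩ - (1/2)i|001⟩ + (1/2)i|100⟩ + (1/2)i|101⟩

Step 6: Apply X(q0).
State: (1/2)i|000⟩ + (1/2)i|001⟩ - (1/2)i|100⟩ - (1/2)i|101⟩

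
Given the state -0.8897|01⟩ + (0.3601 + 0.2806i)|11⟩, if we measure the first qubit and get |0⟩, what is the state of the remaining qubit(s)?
-|1⟩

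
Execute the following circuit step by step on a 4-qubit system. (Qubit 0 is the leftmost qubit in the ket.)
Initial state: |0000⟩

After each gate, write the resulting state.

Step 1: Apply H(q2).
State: 1/√2|0000⟩ + 1/√2|0010⟩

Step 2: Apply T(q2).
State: 1/√2|0000⟩ + (1/2 + (1/2)i)|0010⟩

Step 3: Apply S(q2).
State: 1/√2|0000⟩ + (-1/2 + (1/2)i)|0010⟩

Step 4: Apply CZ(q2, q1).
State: 1/√2|0000⟩ + (-1/2 + (1/2)i)|0010⟩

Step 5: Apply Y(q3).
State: (1/√2)i|0001⟩ + (-1/2 - (1/2)i)|0011⟩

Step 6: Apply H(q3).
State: (1/2)i|0000⟩ - (1/2)i|0001⟩ + (-1/√8 - (1/√8)i)|0010⟩ + (1/√8 + (1/√8)i)|0011⟩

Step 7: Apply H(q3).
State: (1/√2)i|0001⟩ + (-1/2 - (1/2)i)|0011⟩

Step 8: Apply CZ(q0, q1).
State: (1/√2)i|0001⟩ + (-1/2 - (1/2)i)|0011⟩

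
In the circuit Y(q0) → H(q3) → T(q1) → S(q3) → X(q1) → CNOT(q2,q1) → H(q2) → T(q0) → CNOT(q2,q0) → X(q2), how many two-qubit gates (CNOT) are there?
2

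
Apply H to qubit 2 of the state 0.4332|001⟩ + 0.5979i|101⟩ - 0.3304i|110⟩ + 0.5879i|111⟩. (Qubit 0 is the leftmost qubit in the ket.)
0.3063|000⟩ - 0.3063|001⟩ + 0.4228i|100⟩ - 0.4228i|101⟩ + 0.1821i|110⟩ - 0.6493i|111⟩

H on qubit 2 mixes each pair of kets that differ only in qubit 2: amplitudes (a, b) of (|…0…⟩, |…1…⟩) become ((a + b)/√2, (a − b)/√2). Kets absent from the input have amplitude 0.
(|000⟩, |001⟩): (a, b) = (0, 0.4332) → (0.3063, -0.3063)
(|100⟩, |101⟩): (a, b) = (0, 0.5979i) → (0.4228i, -0.4228i)
(|110⟩, |111⟩): (a, b) = (-0.3304i, 0.5879i) → (0.1821i, -0.6493i)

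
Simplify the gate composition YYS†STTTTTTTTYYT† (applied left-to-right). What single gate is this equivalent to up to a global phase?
T†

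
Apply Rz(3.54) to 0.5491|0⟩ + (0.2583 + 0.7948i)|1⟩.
(-0.1087 - 0.5382i)|0⟩ + (-0.8302 + 0.09591i)|1⟩

Rz(3.54) = [[e^(−iθ/2), 0], [0, e^(iθ/2)]] with e^(±iθ/2) = cos(θ/2) ± i·sin(θ/2); θ = 3.54, cos(θ/2) ≈ -0.197889, sin(θ/2) ≈ 0.980224.
With a = amp(|0⟩) = 0.5491 and b = amp(|1⟩) = (0.2583 + 0.7948i):
new amp(|0⟩) = (-0.197889 - 0.980224i)·a = (-0.1087 - 0.5382i)
new amp(|1⟩) = (-0.197889 + 0.980224i)·b = (-0.8302 + 0.09591i)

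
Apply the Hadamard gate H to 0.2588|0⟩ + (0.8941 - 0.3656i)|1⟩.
(0.8152 - 0.2585i)|0⟩ + (-0.4492 + 0.2585i)|1⟩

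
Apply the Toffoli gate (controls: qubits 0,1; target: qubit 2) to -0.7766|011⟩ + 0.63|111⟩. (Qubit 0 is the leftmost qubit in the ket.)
-0.7766|011⟩ + 0.63|110⟩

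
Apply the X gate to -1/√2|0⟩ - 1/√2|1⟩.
-1/√2|0⟩ - 1/√2|1⟩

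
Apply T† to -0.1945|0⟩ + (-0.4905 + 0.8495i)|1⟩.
-0.1945|0⟩ + (0.2539 + 0.9475i)|1⟩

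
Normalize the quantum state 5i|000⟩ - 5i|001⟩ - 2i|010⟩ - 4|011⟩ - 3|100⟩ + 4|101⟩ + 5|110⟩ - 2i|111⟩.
0.449i|000⟩ - 0.449i|001⟩ - 0.1796i|010⟩ - 0.3592|011⟩ - 0.2694|100⟩ + 0.3592|101⟩ + 0.449|110⟩ - 0.1796i|111⟩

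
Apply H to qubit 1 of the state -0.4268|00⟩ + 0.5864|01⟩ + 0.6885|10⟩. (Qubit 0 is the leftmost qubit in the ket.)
0.1129|00⟩ - 0.7164|01⟩ + 0.4868|10⟩ + 0.4868|11⟩

H on qubit 1 mixes each pair of kets that differ only in qubit 1: amplitudes (a, b) of (|…0…⟩, |…1…⟩) become ((a + b)/√2, (a − b)/√2). Kets absent from the input have amplitude 0.
(|00⟩, |01⟩): (a, b) = (-0.4268, 0.5864) → (0.1129, -0.7164)
(|10⟩, |11⟩): (a, b) = (0.6885, 0) → (0.4868, 0.4868)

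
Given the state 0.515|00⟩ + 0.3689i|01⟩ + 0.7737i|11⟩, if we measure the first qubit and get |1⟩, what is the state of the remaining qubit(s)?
i|1⟩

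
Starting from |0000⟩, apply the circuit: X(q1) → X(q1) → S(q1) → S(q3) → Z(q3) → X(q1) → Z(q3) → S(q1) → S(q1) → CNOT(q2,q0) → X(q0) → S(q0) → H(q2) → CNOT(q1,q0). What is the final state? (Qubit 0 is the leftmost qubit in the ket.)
-(1/√2)i|0100⟩ - (1/√2)i|0110⟩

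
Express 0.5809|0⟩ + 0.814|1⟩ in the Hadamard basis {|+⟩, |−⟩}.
0.9863|+⟩ - 0.1648|−⟩

With |ψ⟩ = α|0⟩ + β|1⟩, the Hadamard-basis coefficients are ⟨+|ψ⟩ = (α + β)/√2 and ⟨−|ψ⟩ = (α − β)/√2.
Here α = 0.5809, β = 0.814: (α + β)/√2 = 0.9863, (α − β)/√2 = -0.1648.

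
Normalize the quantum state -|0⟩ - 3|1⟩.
-0.3162|0⟩ - 0.9487|1⟩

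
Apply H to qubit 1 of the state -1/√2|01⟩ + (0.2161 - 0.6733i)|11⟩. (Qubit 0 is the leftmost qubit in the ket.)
-1/2|00⟩ + 1/2|01⟩ + (0.1528 - 0.4761i)|10⟩ + (-0.1528 + 0.4761i)|11⟩

H on qubit 1 mixes each pair of kets that differ only in qubit 1: amplitudes (a, b) of (|…0…⟩, |…1…⟩) become ((a + b)/√2, (a − b)/√2). Kets absent from the input have amplitude 0.
(|00⟩, |01⟩): (a, b) = (0, -1/√2) → (-1/2, 1/2)
(|10⟩, |11⟩): (a, b) = (0, (0.2161 - 0.6733i)) → ((0.1528 - 0.4761i), (-0.1528 + 0.4761i))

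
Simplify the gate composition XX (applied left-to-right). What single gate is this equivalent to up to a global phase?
I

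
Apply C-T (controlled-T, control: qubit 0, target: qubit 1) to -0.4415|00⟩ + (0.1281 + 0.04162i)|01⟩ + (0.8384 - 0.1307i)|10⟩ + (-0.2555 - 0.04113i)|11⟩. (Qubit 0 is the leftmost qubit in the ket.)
-0.4415|00⟩ + (0.1281 + 0.04162i)|01⟩ + (0.8384 - 0.1307i)|10⟩ + (-0.1516 - 0.2097i)|11⟩

C-T leaves the control-|0⟩ kets |00⟩, |01⟩ unchanged and applies T to qubit 1 on the control-|1⟩ pair (|10⟩, |11⟩).
T = [[1, 0], [0, (1/√2 + (1/√2)i)]].
With a = amp(|10⟩) = (0.8384 - 0.1307i) and b = amp(|11⟩) = (-0.2555 - 0.04113i):
new amp(|10⟩) = (1)·a = (0.8384 - 0.1307i)
new amp(|11⟩) = (1/√2 + (1/√2)i)·b = (-0.1516 - 0.2097i)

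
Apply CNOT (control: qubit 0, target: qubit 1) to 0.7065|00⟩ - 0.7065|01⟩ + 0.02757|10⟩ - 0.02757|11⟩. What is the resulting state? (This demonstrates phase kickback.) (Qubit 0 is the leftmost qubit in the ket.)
0.7065|00⟩ - 0.7065|01⟩ - 0.02757|10⟩ + 0.02757|11⟩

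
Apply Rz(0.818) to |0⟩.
(0.9175 - 0.3977i)|0⟩

Rz(0.818) = [[e^(−iθ/2), 0], [0, e^(iθ/2)]] with e^(±iθ/2) = cos(θ/2) ± i·sin(θ/2); θ = 0.818, cos(θ/2) ≈ 0.917519, sin(θ/2) ≈ 0.397692.
With a = amp(|0⟩) = 1 and b = amp(|1⟩) = 0:
new amp(|0⟩) = (0.917519 - 0.397692i)·a = (0.9175 - 0.3977i)
new amp(|1⟩) = (0.917519 + 0.397692i)·b = 0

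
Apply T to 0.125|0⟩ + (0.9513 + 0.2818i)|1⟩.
0.125|0⟩ + (0.4734 + 0.8719i)|1⟩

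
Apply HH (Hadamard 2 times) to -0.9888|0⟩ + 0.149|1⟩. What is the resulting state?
-0.9888|0⟩ + 0.149|1⟩

H² = I, so an even number of Hadamards cancels: H^2 = I and the state is unchanged.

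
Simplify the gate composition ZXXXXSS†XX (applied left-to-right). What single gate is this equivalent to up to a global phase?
Z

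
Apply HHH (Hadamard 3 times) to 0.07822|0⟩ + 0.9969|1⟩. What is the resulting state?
0.7602|0⟩ - 0.6496|1⟩

H² = I, so H^3 = H: a single Hadamard. With (a, b) = (0.07822, 0.9969), H gives ((a + b)/√2, (a − b)/√2) = (0.7602, -0.6496).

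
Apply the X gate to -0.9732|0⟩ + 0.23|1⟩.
0.23|0⟩ - 0.9732|1⟩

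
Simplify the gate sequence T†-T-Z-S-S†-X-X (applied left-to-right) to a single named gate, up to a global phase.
Z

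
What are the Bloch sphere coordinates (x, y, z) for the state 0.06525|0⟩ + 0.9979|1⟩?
(0.1302, 0, -0.9915)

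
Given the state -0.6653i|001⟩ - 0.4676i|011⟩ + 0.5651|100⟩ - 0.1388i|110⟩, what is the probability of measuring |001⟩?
0.4426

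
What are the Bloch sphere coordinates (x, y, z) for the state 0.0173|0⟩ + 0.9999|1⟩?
(0.0346, 0, -0.9995)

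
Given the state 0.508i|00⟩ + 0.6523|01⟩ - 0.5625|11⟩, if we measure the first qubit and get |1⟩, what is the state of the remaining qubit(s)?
-|1⟩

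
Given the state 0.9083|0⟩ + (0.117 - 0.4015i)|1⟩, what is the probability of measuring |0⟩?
0.825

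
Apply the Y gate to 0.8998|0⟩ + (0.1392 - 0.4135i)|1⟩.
(-0.4135 - 0.1392i)|0⟩ + 0.8998i|1⟩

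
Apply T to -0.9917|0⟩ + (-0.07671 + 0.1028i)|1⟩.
-0.9917|0⟩ + (-0.1269 + 0.01845i)|1⟩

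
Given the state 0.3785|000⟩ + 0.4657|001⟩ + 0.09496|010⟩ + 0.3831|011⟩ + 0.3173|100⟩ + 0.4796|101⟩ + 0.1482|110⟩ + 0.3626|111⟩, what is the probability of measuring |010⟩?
0.009017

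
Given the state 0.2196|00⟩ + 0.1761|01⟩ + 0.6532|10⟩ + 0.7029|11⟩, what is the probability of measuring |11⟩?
0.4941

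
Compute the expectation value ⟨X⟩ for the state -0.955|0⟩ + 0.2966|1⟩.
-0.5665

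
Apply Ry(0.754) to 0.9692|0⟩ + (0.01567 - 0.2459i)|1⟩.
(0.8954 + 0.09052i)|0⟩ + (0.3714 - 0.2286i)|1⟩

Ry(0.754) = [[cos(θ/2), −sin(θ/2)], [sin(θ/2), cos(θ/2)]]; θ = 0.754, cos(θ/2) ≈ 0.929773, sin(θ/2) ≈ 0.368133.
With a = amp(|0⟩) = 0.9692 and b = amp(|1⟩) = (0.01567 - 0.2459i):
new amp(|0⟩) = (0.929773)·a + (-0.368133)·b = (0.8954 + 0.09052i)
new amp(|1⟩) = (0.368133)·a + (0.929773)·b = (0.3714 - 0.2286i)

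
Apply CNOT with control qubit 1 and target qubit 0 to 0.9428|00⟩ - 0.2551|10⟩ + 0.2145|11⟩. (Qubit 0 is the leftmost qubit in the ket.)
0.9428|00⟩ + 0.2145|01⟩ - 0.2551|10⟩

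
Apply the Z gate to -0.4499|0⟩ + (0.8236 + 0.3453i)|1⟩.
-0.4499|0⟩ + (-0.8236 - 0.3453i)|1⟩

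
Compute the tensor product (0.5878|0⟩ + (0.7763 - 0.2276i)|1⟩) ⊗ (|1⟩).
0.5878|01⟩ + (0.7763 - 0.2276i)|11⟩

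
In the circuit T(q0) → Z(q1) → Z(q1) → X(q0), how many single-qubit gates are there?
4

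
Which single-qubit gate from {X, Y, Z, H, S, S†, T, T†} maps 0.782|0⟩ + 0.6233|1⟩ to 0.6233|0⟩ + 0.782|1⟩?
X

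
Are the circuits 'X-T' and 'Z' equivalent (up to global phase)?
No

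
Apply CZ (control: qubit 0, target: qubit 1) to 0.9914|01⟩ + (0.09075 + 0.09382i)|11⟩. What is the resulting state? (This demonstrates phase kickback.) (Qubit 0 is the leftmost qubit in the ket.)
0.9914|01⟩ + (-0.09075 - 0.09382i)|11⟩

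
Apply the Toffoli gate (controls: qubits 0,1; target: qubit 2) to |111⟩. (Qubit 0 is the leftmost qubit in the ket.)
|110⟩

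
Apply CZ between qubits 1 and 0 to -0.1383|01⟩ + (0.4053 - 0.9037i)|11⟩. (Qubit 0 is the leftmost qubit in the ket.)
-0.1383|01⟩ + (-0.4053 + 0.9037i)|11⟩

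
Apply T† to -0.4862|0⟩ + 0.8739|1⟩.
-0.4862|0⟩ + (0.6179 - 0.6179i)|1⟩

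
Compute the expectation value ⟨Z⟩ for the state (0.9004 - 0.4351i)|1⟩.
-1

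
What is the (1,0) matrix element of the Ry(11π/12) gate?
0.9914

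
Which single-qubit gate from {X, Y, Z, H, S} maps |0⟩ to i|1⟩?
Y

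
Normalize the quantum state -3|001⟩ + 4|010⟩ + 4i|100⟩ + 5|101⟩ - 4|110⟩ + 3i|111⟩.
-0.3145|001⟩ + 0.4193|010⟩ + 0.4193i|100⟩ + 0.5241|101⟩ - 0.4193|110⟩ + 0.3145i|111⟩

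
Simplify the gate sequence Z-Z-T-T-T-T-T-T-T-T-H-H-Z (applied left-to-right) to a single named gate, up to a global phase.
Z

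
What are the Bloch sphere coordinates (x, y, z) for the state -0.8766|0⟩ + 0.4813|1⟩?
(-0.8438, 0, 0.5368)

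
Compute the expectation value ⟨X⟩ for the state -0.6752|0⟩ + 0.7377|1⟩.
-0.9962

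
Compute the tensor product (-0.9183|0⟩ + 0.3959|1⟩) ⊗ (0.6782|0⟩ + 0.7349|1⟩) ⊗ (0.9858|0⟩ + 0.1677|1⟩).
-0.6139|000⟩ - 0.1044|001⟩ - 0.6653|010⟩ - 0.1132|011⟩ + 0.2647|100⟩ + 0.04503|101⟩ + 0.2868|110⟩ + 0.04879|111⟩

amp(|b₁b₂…⟩) = product of the factor amplitudes for bits b₁, b₂, …; only kets whose every factor amplitude is nonzero survive.
|000⟩: (-0.9183)(0.6782)(0.9858) = -0.6139
|001⟩: (-0.9183)(0.6782)(0.1677) = -0.1044
|010⟩: (-0.9183)(0.7349)(0.9858) = -0.6653
|011⟩: (-0.9183)(0.7349)(0.1677) = -0.1132
|100⟩: (0.3959)(0.6782)(0.9858) = 0.2647
|101⟩: (0.3959)(0.6782)(0.1677) = 0.04503
|110⟩: (0.3959)(0.7349)(0.9858) = 0.2868
|111⟩: (0.3959)(0.7349)(0.1677) = 0.04879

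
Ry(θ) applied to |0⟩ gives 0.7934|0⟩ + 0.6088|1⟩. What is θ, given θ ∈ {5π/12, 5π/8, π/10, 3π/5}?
5π/12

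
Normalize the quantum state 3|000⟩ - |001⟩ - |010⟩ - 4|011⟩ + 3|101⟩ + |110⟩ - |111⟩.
0.4867|000⟩ - 0.1622|001⟩ - 0.1622|010⟩ - 0.6489|011⟩ + 0.4867|101⟩ + 0.1622|110⟩ - 0.1622|111⟩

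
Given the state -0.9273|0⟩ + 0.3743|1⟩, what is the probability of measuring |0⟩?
0.8599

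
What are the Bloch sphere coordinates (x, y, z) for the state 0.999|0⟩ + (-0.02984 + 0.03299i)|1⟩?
(-0.05962, 0.06591, 0.996)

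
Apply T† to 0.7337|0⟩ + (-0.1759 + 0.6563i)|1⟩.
0.7337|0⟩ + (0.3397 + 0.5885i)|1⟩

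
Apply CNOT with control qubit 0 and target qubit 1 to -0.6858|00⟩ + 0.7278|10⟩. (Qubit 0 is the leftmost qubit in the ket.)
-0.6858|00⟩ + 0.7278|11⟩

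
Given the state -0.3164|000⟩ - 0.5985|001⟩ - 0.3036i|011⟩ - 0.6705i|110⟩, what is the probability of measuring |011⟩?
0.09217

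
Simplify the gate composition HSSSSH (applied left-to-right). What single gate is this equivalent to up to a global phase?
I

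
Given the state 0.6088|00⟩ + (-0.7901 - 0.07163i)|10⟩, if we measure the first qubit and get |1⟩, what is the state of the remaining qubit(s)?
(-0.9959 - 0.09029i)|0⟩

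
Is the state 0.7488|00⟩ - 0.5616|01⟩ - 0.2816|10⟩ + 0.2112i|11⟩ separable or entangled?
Entangled

Writing the state as a|00⟩ + b|01⟩ + c|10⟩ + d|11⟩, it is a product state iff ad − bc = 0.
Here (a, b, c, d) = (0.7488, -0.5616, -0.2816, 0.2112i): ad − bc = (0.7488)(0.2112i) − (-0.5616)(-0.2816) = (-0.1581 + 0.1581i) ≠ 0, so the state is entangled.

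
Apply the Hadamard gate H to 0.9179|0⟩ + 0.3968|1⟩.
0.9296|0⟩ + 0.3685|1⟩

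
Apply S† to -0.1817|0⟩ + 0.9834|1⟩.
-0.1817|0⟩ - 0.9834i|1⟩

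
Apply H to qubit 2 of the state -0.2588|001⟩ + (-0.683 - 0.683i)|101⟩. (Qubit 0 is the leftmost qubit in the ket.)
-0.183|000⟩ + 0.183|001⟩ + (-0.483 - 0.483i)|100⟩ + (0.483 + 0.483i)|101⟩

H on qubit 2 mixes each pair of kets that differ only in qubit 2: amplitudes (a, b) of (|…0…⟩, |…1…⟩) become ((a + b)/√2, (a − b)/√2). Kets absent from the input have amplitude 0.
(|000⟩, |001⟩): (a, b) = (0, -0.2588) → (-0.183, 0.183)
(|100⟩, |101⟩): (a, b) = (0, (-0.683 - 0.683i)) → ((-0.483 - 0.483i), (0.483 + 0.483i))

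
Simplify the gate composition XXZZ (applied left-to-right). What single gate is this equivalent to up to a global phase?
I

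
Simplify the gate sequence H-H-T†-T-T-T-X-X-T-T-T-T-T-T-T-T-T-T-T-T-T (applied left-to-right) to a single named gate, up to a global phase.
T†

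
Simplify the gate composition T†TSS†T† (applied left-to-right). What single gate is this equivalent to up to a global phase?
T†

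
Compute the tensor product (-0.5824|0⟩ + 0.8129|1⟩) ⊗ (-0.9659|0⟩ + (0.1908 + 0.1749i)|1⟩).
0.5625|00⟩ + (-0.1111 - 0.1019i)|01⟩ - 0.7852|10⟩ + (0.1551 + 0.1422i)|11⟩

amp(|b₁b₂…⟩) = product of the factor amplitudes for bits b₁, b₂, …; only kets whose every factor amplitude is nonzero survive.
|00⟩: (-0.5824)(-0.9659) = 0.5625
|01⟩: (-0.5824)(0.1908 + 0.1749i) = (-0.1111 - 0.1019i)
|10⟩: (0.8129)(-0.9659) = -0.7852
|11⟩: (0.8129)(0.1908 + 0.1749i) = (0.1551 + 0.1422i)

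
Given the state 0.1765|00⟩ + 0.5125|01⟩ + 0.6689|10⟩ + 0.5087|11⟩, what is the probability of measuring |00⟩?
0.03115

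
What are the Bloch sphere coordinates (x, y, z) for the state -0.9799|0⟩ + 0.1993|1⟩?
(-0.3906, 0, 0.9205)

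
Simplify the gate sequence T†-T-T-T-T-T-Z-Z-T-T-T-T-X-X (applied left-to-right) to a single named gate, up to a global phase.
I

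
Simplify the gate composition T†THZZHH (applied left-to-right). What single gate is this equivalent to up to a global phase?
H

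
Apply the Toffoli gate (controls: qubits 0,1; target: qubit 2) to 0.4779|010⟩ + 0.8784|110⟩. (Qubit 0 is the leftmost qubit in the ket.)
0.4779|010⟩ + 0.8784|111⟩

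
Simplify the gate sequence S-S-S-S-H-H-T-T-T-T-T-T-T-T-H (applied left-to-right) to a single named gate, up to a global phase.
H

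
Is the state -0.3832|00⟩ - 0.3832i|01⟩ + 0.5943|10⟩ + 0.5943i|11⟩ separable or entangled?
Separable

Writing the state as a|00⟩ + b|01⟩ + c|10⟩ + d|11⟩, it is a product state iff ad − bc = 0.
Here (a, b, c, d) = (-0.3832, -0.3832i, 0.5943, 0.5943i): ad − bc = (-0.3832)(0.5943i) − (-0.3832i)(0.5943) = 0, so the state is separable.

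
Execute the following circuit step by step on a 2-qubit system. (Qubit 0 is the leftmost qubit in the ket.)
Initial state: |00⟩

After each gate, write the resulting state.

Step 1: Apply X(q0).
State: |10⟩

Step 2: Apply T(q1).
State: |10⟩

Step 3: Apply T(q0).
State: (1/√2 + (1/√2)i)|10⟩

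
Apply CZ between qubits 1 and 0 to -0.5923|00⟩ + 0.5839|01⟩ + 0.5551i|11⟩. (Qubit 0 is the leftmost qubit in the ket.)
-0.5923|00⟩ + 0.5839|01⟩ - 0.5551i|11⟩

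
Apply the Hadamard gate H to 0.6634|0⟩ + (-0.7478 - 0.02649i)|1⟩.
(-0.05968 - 0.01873i)|0⟩ + (0.9979 + 0.01873i)|1⟩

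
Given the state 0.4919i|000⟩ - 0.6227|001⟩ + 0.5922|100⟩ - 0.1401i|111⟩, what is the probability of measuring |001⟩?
0.3878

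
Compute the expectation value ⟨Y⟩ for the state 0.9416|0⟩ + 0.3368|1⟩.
0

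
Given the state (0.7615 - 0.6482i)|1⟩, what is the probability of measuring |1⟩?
1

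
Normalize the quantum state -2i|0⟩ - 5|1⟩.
-0.3714i|0⟩ - 0.9285|1⟩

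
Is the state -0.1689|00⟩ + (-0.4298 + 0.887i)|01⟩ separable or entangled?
Separable

Writing the state as a|00⟩ + b|01⟩ + c|10⟩ + d|11⟩, it is a product state iff ad − bc = 0.
Here (a, b, c, d) = (-0.1689, (-0.4298 + 0.887i), 0, 0): ad − bc = (-0.1689)(0) − (-0.4298 + 0.887i)(0) = 0, so the state is separable.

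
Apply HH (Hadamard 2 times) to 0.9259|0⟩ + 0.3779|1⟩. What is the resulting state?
0.9259|0⟩ + 0.3779|1⟩

H² = I, so an even number of Hadamards cancels: H^2 = I and the state is unchanged.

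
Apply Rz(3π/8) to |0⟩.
(0.8315 - 0.5556i)|0⟩

Rz(3π/8) = [[e^(−iθ/2), 0], [0, e^(iθ/2)]] with e^(±iθ/2) = cos(θ/2) ± i·sin(θ/2); θ = 3π/8, cos(θ/2) ≈ 0.83147, sin(θ/2) ≈ 0.55557.
With a = amp(|0⟩) = 1 and b = amp(|1⟩) = 0:
new amp(|0⟩) = (0.83147 - 0.55557i)·a = (0.8315 - 0.5556i)
new amp(|1⟩) = (0.83147 + 0.55557i)·b = 0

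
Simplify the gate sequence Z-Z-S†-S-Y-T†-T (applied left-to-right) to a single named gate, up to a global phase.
Y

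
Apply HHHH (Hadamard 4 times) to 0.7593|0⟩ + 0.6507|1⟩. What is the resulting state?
0.7593|0⟩ + 0.6507|1⟩

H² = I, so an even number of Hadamards cancels: H^4 = I and the state is unchanged.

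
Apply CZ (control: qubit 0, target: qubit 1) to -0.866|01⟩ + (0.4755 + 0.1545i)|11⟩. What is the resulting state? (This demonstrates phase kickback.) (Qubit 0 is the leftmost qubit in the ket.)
-0.866|01⟩ + (-0.4755 - 0.1545i)|11⟩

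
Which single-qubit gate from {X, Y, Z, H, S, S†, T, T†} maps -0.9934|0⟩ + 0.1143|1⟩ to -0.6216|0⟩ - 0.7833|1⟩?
H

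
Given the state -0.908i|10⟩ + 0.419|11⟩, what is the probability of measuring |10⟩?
0.8245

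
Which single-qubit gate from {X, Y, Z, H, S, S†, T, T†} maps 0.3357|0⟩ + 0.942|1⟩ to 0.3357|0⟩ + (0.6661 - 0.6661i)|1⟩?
T†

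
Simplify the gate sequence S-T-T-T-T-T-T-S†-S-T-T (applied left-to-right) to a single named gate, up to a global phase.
S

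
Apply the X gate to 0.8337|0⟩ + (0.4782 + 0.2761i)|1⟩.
(0.4782 + 0.2761i)|0⟩ + 0.8337|1⟩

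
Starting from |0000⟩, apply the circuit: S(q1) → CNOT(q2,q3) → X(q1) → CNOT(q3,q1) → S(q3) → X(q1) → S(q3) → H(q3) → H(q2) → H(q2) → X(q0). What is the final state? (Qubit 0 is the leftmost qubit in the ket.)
1/√2|1000⟩ + 1/√2|1001⟩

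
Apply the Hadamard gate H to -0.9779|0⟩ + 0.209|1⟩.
-0.5437|0⟩ - 0.8393|1⟩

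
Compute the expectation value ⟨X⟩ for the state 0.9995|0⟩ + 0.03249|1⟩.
0.06495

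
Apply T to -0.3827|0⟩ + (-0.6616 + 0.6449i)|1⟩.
-0.3827|0⟩ + (-0.9238 - 0.01181i)|1⟩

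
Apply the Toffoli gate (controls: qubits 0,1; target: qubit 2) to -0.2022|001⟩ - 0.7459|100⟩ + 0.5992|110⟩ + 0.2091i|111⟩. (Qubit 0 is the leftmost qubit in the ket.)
-0.2022|001⟩ - 0.7459|100⟩ + 0.2091i|110⟩ + 0.5992|111⟩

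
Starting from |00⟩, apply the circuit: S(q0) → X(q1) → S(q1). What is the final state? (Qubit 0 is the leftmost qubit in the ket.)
i|01⟩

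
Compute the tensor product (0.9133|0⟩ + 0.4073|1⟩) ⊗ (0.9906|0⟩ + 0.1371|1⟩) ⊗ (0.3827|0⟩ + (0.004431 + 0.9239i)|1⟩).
0.3462|000⟩ + (0.004009 + 0.8359i)|001⟩ + 0.04792|010⟩ + (0.0005548 + 0.1157i)|011⟩ + 0.1544|100⟩ + (0.001788 + 0.3728i)|101⟩ + 0.02137|110⟩ + (0.0002474 + 0.05159i)|111⟩

amp(|b₁b₂…⟩) = product of the factor amplitudes for bits b₁, b₂, …; only kets whose every factor amplitude is nonzero survive.
|000⟩: (0.9133)(0.9906)(0.3827) = 0.3462
|001⟩: (0.9133)(0.9906)(0.004431 + 0.9239i) = (0.004009 + 0.8359i)
|010⟩: (0.9133)(0.1371)(0.3827) = 0.04792
|011⟩: (0.9133)(0.1371)(0.004431 + 0.9239i) = (0.0005548 + 0.1157i)
|100⟩: (0.4073)(0.9906)(0.3827) = 0.1544
|101⟩: (0.4073)(0.9906)(0.004431 + 0.9239i) = (0.001788 + 0.3728i)
|110⟩: (0.4073)(0.1371)(0.3827) = 0.02137
|111⟩: (0.4073)(0.1371)(0.004431 + 0.9239i) = (0.0002474 + 0.05159i)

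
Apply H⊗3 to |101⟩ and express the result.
1/√8|000⟩ - 1/√8|001⟩ + 1/√8|010⟩ - 1/√8|011⟩ - 1/√8|100⟩ + 1/√8|101⟩ - 1/√8|110⟩ + 1/√8|111⟩

H⊗3 gives amp(|y⟩) = (1/2√2) Σ_x (−1)^(x·y) amp(|x⟩), where x·y is the number of positions in which both x and y have a 1.
|000⟩: (1)/(2√2) = 1/√8
|001⟩: (-1)/(2√2) = -1/√8
|010⟩: (1)/(2√2) = 1/√8
|011⟩: (-1)/(2√2) = -1/√8
|100⟩: (-1)/(2√2) = -1/√8
|101⟩: (1)/(2√2) = 1/√8
|110⟩: (-1)/(2√2) = -1/√8
|111⟩: (1)/(2√2) = 1/√8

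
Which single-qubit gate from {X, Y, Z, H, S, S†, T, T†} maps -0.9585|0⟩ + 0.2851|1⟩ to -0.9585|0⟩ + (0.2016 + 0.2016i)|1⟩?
T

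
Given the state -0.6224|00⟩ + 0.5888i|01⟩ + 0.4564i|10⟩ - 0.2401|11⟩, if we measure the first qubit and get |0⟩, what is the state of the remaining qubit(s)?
-0.7264|0⟩ + 0.6872i|1⟩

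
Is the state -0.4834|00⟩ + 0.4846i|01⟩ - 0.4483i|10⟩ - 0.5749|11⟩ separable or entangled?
Entangled

Writing the state as a|00⟩ + b|01⟩ + c|10⟩ + d|11⟩, it is a product state iff ad − bc = 0.
Here (a, b, c, d) = (-0.4834, 0.4846i, -0.4483i, -0.5749): ad − bc = (-0.4834)(-0.5749) − (0.4846i)(-0.4483i) = 0.06066 ≠ 0, so the state is entangled.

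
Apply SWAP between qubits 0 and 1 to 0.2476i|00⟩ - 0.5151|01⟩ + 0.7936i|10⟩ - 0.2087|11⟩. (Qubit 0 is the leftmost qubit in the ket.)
0.2476i|00⟩ + 0.7936i|01⟩ - 0.5151|10⟩ - 0.2087|11⟩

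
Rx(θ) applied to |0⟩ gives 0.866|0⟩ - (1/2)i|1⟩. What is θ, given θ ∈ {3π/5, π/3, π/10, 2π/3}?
π/3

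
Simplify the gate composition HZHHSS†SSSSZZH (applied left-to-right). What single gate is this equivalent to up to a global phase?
X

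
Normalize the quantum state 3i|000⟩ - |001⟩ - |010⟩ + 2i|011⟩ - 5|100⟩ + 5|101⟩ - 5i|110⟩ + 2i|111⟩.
0.3094i|000⟩ - 0.1031|001⟩ - 0.1031|010⟩ + 0.2063i|011⟩ - 0.5157|100⟩ + 0.5157|101⟩ - 0.5157i|110⟩ + 0.2063i|111⟩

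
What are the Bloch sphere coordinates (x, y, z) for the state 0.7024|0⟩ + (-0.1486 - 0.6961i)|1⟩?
(-0.2088, -0.9779, -0.01327)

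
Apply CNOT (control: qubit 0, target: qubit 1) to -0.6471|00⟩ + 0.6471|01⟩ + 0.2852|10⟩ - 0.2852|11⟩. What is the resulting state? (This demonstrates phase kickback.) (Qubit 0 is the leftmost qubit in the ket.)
-0.6471|00⟩ + 0.6471|01⟩ - 0.2852|10⟩ + 0.2852|11⟩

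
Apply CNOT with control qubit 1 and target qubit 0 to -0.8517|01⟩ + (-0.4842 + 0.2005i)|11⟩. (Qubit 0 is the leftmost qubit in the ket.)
(-0.4842 + 0.2005i)|01⟩ - 0.8517|11⟩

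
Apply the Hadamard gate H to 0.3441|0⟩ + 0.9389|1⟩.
0.9072|0⟩ - 0.4206|1⟩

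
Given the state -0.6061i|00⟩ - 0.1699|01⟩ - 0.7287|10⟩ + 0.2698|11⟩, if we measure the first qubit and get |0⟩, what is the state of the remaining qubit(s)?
-0.9629i|0⟩ - 0.2699|1⟩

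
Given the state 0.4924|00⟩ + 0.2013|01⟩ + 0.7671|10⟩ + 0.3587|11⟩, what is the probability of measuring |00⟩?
0.2425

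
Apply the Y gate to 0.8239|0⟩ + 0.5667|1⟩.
-0.5667i|0⟩ + 0.8239i|1⟩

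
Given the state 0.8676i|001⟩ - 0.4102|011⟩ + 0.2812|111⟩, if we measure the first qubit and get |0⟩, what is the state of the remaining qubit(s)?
0.904i|01⟩ - 0.4274|11⟩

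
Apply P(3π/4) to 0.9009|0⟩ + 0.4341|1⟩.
0.9009|0⟩ + (-0.307 + 0.307i)|1⟩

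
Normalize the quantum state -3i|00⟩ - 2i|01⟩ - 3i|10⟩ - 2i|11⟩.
-0.5883i|00⟩ - 0.3922i|01⟩ - 0.5883i|10⟩ - 0.3922i|11⟩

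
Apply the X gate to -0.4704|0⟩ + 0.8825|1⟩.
0.8825|0⟩ - 0.4704|1⟩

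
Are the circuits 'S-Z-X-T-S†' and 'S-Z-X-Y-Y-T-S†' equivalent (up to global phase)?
Yes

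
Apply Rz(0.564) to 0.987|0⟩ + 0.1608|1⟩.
(0.948 - 0.2747i)|0⟩ + (0.1544 + 0.04475i)|1⟩

Rz(0.564) = [[e^(−iθ/2), 0], [0, e^(iθ/2)]] with e^(±iθ/2) = cos(θ/2) ± i·sin(θ/2); θ = 0.564, cos(θ/2) ≈ 0.960501, sin(θ/2) ≈ 0.278277.
With a = amp(|0⟩) = 0.987 and b = amp(|1⟩) = 0.1608:
new amp(|0⟩) = (0.960501 - 0.278277i)·a = (0.948 - 0.2747i)
new amp(|1⟩) = (0.960501 + 0.278277i)·b = (0.1544 + 0.04475i)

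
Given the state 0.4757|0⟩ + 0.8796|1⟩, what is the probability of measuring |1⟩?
0.7737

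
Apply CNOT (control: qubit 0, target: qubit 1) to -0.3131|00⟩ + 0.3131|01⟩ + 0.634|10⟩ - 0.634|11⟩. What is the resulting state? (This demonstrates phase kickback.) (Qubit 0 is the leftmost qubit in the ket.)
-0.3131|00⟩ + 0.3131|01⟩ - 0.634|10⟩ + 0.634|11⟩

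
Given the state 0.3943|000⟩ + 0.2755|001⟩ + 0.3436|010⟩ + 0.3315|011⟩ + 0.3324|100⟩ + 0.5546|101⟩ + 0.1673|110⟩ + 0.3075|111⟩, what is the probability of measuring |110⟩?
0.02799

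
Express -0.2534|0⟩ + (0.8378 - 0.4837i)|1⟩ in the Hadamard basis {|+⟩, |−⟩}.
(0.4132 - 0.342i)|+⟩ + (-0.7716 + 0.342i)|−⟩

With |ψ⟩ = α|0⟩ + β|1⟩, the Hadamard-basis coefficients are ⟨+|ψ⟩ = (α + β)/√2 and ⟨−|ψ⟩ = (α − β)/√2.
Here α = -0.2534, β = (0.8378 - 0.4837i): (α + β)/√2 = (0.4132 - 0.342i), (α − β)/√2 = (-0.7716 + 0.342i).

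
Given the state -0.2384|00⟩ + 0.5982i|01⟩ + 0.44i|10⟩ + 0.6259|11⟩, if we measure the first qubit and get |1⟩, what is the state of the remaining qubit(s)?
0.5751i|0⟩ + 0.8181|1⟩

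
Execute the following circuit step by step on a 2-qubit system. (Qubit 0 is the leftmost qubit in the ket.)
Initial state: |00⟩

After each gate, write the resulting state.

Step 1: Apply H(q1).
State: 1/√2|00⟩ + 1/√2|01⟩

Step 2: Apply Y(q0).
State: (1/√2)i|10⟩ + (1/√2)i|11⟩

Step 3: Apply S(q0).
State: -1/√2|10⟩ - 1/√2|11⟩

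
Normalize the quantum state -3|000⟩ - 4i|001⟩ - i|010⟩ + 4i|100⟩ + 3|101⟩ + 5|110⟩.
-0.3441|000⟩ - 0.4588i|001⟩ - 0.1147i|010⟩ + 0.4588i|100⟩ + 0.3441|101⟩ + 0.5735|110⟩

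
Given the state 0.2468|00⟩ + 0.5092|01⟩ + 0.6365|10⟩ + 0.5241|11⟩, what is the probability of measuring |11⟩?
0.2747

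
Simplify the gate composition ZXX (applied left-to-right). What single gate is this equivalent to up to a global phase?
Z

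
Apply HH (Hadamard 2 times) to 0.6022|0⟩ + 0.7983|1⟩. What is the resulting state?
0.6022|0⟩ + 0.7983|1⟩

H² = I, so an even number of Hadamards cancels: H^2 = I and the state is unchanged.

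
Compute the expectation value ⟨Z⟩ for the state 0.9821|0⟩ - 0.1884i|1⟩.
0.929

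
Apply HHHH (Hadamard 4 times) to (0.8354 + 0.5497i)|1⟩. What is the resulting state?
(0.8354 + 0.5497i)|1⟩

H² = I, so an even number of Hadamards cancels: H^4 = I and the state is unchanged.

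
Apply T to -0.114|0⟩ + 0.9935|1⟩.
-0.114|0⟩ + (0.7025 + 0.7025i)|1⟩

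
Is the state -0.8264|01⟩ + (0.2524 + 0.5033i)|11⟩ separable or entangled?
Separable

Writing the state as a|00⟩ + b|01⟩ + c|10⟩ + d|11⟩, it is a product state iff ad − bc = 0.
Here (a, b, c, d) = (0, -0.8264, 0, (0.2524 + 0.5033i)): ad − bc = (0)(0.2524 + 0.5033i) − (-0.8264)(0) = 0, so the state is separable.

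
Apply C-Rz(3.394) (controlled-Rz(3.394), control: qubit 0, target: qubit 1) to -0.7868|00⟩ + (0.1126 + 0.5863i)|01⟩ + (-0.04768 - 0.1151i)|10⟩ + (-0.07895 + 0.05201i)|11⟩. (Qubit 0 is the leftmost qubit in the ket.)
-0.7868|00⟩ + (0.1126 + 0.5863i)|01⟩ + (-0.1082 + 0.06179i)|10⟩ + (-0.04166 - 0.08487i)|11⟩

C-Rz(3.394) leaves the control-|0⟩ kets |00⟩, |01⟩ unchanged and applies Rz(3.394) to qubit 1 on the control-|1⟩ pair (|10⟩, |11⟩).
Rz(3.394) = [[e^(−iθ/2), 0], [0, e^(iθ/2)]] with e^(±iθ/2) = cos(θ/2) ± i·sin(θ/2); θ = 3.394, cos(θ/2) ≈ -0.125869, sin(θ/2) ≈ 0.992047.
With a = amp(|10⟩) = (-0.04768 - 0.1151i) and b = amp(|11⟩) = (-0.07895 + 0.05201i):
new amp(|10⟩) = (-0.125869 - 0.992047i)·a = (-0.1082 + 0.06179i)
new amp(|11⟩) = (-0.125869 + 0.992047i)·b = (-0.04166 - 0.08487i)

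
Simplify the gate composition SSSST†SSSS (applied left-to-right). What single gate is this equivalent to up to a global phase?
T†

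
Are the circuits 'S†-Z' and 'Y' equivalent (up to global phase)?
No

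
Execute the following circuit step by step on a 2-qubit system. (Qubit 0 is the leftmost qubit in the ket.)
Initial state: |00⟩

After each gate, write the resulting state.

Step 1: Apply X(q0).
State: |10⟩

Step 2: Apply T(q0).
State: (1/√2 + (1/√2)i)|10⟩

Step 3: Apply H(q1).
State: (1/2 + (1/2)i)|10⟩ + (1/2 + (1/2)i)|11⟩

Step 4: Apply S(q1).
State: (1/2 + (1/2)i)|10⟩ + (-1/2 + (1/2)i)|11⟩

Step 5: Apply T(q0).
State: (1/√2)i|10⟩ - 1/√2|11⟩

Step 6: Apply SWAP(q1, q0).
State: (1/√2)i|01⟩ - 1/√2|11⟩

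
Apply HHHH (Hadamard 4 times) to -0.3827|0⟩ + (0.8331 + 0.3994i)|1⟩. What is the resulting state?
-0.3827|0⟩ + (0.8331 + 0.3994i)|1⟩

H² = I, so an even number of Hadamards cancels: H^4 = I and the state is unchanged.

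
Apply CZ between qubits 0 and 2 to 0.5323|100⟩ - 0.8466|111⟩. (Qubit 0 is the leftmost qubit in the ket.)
0.5323|100⟩ + 0.8466|111⟩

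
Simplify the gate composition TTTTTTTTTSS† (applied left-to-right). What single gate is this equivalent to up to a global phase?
T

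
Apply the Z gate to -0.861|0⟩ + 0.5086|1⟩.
-0.861|0⟩ - 0.5086|1⟩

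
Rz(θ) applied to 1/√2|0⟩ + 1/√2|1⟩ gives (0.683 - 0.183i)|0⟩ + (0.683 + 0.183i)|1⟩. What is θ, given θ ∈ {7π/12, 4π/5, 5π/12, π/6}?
π/6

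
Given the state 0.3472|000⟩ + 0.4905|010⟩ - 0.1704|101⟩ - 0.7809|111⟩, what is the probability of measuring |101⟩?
0.02904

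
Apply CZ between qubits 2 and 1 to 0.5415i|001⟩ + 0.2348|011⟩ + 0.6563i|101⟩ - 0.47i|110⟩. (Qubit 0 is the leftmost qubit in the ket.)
0.5415i|001⟩ - 0.2348|011⟩ + 0.6563i|101⟩ - 0.47i|110⟩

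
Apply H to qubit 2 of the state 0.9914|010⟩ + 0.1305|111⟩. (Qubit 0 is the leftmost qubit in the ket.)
0.701|010⟩ + 0.701|011⟩ + 0.09228|110⟩ - 0.09228|111⟩

H on qubit 2 mixes each pair of kets that differ only in qubit 2: amplitudes (a, b) of (|…0…⟩, |…1…⟩) become ((a + b)/√2, (a − b)/√2). Kets absent from the input have amplitude 0.
(|010⟩, |011⟩): (a, b) = (0.9914, 0) → (0.701, 0.701)
(|110⟩, |111⟩): (a, b) = (0, 0.1305) → (0.09228, -0.09228)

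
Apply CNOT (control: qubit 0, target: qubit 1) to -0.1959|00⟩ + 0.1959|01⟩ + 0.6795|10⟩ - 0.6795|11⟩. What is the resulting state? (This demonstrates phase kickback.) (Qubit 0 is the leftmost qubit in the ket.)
-0.1959|00⟩ + 0.1959|01⟩ - 0.6795|10⟩ + 0.6795|11⟩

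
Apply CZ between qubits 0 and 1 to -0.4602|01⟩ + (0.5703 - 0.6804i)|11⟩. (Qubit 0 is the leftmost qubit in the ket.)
-0.4602|01⟩ + (-0.5703 + 0.6804i)|11⟩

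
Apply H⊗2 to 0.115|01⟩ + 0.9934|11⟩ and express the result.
0.5542|00⟩ - 0.5542|01⟩ - 0.4392|10⟩ + 0.4392|11⟩

H⊗2 gives amp(|y⟩) = (1/2) Σ_x (−1)^(x·y) amp(|x⟩), where x·y is the number of positions in which both x and y have a 1.
|00⟩: (0.115 + 0.9934)/2 = 0.5542
|01⟩: (-0.115 - 0.9934)/2 = -0.5542
|10⟩: (0.115 - 0.9934)/2 = -0.4392
|11⟩: (-0.115 + 0.9934)/2 = 0.4392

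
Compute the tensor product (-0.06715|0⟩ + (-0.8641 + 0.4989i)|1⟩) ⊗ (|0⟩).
-0.06715|00⟩ + (-0.8641 + 0.4989i)|10⟩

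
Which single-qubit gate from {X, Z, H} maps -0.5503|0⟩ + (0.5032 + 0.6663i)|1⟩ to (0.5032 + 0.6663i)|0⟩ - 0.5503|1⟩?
X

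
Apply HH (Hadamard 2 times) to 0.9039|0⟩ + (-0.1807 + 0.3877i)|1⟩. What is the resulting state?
0.9039|0⟩ + (-0.1807 + 0.3877i)|1⟩

H² = I, so an even number of Hadamards cancels: H^2 = I and the state is unchanged.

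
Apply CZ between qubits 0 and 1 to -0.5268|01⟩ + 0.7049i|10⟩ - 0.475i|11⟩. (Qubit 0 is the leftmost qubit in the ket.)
-0.5268|01⟩ + 0.7049i|10⟩ + 0.475i|11⟩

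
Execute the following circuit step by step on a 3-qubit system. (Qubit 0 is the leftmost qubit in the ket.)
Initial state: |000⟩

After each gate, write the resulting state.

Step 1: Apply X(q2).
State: |001⟩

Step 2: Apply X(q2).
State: |000⟩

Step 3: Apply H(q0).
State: 1/√2|000⟩ + 1/√2|100⟩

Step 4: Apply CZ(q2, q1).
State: 1/√2|000⟩ + 1/√2|100⟩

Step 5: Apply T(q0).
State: 1/√2|000⟩ + (1/2 + (1/2)i)|100⟩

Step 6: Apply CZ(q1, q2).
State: 1/√2|000⟩ + (1/2 + (1/2)i)|100⟩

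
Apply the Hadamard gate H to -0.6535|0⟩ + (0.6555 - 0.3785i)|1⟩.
(0.001414 - 0.2676i)|0⟩ + (-0.9256 + 0.2676i)|1⟩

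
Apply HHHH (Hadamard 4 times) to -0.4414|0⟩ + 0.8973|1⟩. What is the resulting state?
-0.4414|0⟩ + 0.8973|1⟩

H² = I, so an even number of Hadamards cancels: H^4 = I and the state is unchanged.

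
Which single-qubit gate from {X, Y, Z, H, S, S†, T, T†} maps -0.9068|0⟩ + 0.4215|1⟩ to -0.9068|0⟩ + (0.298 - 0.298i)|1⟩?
T†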